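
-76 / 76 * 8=-8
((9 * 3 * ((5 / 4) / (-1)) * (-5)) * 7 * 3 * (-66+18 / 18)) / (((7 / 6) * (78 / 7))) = -17718.75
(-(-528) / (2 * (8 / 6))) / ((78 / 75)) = 2475 / 13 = 190.38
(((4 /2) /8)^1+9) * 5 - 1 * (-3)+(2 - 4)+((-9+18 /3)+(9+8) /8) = 371 /8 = 46.38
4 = 4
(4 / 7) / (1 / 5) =20 / 7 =2.86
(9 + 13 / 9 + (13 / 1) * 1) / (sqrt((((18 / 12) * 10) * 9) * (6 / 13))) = 211 * sqrt(130) / 810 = 2.97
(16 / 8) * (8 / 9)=16 / 9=1.78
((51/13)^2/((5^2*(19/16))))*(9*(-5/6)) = -62424/16055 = -3.89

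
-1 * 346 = -346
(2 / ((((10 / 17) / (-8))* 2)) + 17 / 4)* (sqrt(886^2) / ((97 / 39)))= -3230799 / 970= -3330.72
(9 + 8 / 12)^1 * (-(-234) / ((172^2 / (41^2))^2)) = 3195935691 / 437606528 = 7.30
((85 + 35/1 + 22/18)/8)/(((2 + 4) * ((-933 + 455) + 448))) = -1091/12960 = -0.08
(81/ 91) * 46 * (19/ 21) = 23598/ 637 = 37.05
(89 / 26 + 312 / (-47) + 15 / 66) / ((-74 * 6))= 3347 / 497354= 0.01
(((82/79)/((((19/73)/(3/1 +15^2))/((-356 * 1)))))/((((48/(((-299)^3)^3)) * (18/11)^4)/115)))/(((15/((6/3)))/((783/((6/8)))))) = 49685995186768201287724397351018081/172773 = 287579628684853543596073400000.00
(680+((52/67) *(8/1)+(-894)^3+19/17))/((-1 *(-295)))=-813834061911/336005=-2422089.14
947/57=16.61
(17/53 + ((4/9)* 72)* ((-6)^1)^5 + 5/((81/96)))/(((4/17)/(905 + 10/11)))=-60319979566465/62964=-958007425.93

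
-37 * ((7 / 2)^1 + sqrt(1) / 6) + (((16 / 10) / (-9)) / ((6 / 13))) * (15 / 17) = -20809 / 153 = -136.01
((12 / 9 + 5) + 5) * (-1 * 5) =-170 / 3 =-56.67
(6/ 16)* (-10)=-15/ 4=-3.75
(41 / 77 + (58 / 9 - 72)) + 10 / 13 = -578863 / 9009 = -64.25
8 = 8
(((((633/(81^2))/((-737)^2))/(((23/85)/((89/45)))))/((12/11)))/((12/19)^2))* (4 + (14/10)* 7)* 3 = 115246723/933049782720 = 0.00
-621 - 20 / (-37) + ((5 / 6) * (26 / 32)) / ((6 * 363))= -4800030811 / 7736256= -620.46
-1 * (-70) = 70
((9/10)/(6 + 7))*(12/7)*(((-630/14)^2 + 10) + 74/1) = 113886/455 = 250.30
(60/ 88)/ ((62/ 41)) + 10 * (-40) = -399.55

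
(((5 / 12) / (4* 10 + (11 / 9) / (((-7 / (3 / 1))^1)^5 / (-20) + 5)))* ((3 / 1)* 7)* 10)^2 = 4.75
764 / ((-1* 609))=-764 / 609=-1.25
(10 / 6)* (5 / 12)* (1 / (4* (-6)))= -25 / 864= -0.03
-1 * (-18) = 18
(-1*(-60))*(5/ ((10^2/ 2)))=6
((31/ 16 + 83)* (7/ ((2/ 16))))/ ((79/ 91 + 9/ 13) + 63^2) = 865683/ 722642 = 1.20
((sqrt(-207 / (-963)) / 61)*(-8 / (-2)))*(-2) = -0.06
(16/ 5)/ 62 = 8/ 155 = 0.05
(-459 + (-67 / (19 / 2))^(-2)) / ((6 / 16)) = -16482886 / 13467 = -1223.95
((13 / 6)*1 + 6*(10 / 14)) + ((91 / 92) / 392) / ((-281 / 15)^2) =7874631383 / 1220421216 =6.45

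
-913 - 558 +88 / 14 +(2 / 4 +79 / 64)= -655415 / 448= -1462.98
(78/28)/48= 13/224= 0.06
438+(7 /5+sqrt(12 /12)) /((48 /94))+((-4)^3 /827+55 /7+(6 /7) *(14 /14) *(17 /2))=26500043 /57890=457.77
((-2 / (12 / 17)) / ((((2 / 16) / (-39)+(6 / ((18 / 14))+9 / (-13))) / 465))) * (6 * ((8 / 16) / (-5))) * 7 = 82212 / 59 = 1393.42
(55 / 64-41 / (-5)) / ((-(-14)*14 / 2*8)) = 2899 / 250880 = 0.01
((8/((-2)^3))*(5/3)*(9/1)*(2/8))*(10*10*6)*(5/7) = -11250/7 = -1607.14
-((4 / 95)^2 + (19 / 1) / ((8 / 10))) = -857439 / 36100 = -23.75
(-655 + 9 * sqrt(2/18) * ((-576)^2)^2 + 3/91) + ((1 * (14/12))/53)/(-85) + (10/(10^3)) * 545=330225941878.48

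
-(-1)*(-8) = -8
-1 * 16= -16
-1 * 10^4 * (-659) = 6590000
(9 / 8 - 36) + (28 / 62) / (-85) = -735277 / 21080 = -34.88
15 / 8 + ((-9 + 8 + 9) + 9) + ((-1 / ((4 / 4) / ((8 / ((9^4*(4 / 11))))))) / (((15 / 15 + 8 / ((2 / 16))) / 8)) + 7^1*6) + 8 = 234980807 / 3411720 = 68.87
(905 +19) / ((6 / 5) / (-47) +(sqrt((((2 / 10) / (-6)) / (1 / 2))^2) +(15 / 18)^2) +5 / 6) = 7817040 / 13273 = 588.94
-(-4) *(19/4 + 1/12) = 58/3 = 19.33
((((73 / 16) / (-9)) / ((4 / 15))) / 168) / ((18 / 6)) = -365 / 96768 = -0.00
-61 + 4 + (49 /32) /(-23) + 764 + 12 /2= 524719 /736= 712.93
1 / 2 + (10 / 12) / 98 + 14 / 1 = 8531 / 588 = 14.51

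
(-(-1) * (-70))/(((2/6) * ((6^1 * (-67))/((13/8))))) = 455/536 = 0.85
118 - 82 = 36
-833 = -833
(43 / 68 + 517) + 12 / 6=35335 / 68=519.63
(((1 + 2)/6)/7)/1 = 1/14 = 0.07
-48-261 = -309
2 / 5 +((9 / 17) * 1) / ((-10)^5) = 679991 / 1700000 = 0.40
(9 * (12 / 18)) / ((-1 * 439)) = -6 / 439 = -0.01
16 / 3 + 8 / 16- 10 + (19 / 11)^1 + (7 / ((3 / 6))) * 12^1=10927 / 66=165.56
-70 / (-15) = 14 / 3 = 4.67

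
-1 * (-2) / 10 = 1 / 5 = 0.20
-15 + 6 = -9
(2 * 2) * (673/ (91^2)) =2692/ 8281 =0.33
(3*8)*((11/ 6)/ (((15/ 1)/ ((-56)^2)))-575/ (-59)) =8348056/ 885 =9432.83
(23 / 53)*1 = 23 / 53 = 0.43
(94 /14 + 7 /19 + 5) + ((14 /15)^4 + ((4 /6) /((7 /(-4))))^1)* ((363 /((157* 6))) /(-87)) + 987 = 91883239044406 /91967754375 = 999.08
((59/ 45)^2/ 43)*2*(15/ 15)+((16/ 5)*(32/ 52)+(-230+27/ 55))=-2832268199/ 12451725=-227.46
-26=-26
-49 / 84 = -7 / 12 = -0.58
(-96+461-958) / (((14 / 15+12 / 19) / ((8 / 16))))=-169005 / 892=-189.47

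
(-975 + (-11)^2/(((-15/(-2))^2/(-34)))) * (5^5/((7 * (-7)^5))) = 29478875/1058841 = 27.84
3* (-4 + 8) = 12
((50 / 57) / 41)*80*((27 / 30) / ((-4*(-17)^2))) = -300 / 225131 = -0.00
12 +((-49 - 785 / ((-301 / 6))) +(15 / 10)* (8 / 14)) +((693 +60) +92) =248176 / 301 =824.50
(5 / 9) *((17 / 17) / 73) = 5 / 657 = 0.01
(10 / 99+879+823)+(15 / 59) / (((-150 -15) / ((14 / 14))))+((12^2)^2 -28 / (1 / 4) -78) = 22248.10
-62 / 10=-6.20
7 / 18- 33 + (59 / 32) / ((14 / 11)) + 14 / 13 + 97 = 3507389 / 52416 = 66.91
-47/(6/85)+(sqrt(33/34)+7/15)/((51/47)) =-1018067/1530+47 * sqrt(1122)/1734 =-664.50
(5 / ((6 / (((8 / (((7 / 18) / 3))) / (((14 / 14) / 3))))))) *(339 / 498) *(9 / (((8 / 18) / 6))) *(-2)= -14827860 / 581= -25521.27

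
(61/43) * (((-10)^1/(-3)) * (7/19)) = 4270/2451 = 1.74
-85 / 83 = -1.02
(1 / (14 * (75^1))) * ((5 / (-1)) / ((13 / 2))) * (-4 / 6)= 2 / 4095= 0.00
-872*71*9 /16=-69651 /2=-34825.50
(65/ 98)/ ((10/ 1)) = 13/ 196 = 0.07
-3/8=-0.38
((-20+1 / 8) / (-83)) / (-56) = -0.00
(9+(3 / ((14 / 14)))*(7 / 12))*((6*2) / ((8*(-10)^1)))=-129 / 80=-1.61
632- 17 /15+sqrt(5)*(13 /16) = 632.68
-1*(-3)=3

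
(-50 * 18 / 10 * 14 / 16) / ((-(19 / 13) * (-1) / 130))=-7004.61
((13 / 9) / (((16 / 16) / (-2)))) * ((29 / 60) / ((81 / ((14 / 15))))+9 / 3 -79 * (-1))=-38858339 / 164025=-236.90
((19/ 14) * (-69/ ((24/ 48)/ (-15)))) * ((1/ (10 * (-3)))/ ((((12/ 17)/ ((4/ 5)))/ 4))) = -14858/ 35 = -424.51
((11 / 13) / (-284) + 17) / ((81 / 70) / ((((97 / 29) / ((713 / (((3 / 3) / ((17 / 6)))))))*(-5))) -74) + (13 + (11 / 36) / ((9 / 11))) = 57706932440437 / 4340842354836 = 13.29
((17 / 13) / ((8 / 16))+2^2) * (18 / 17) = 7.00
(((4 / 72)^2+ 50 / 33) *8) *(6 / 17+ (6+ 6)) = 757540 / 5049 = 150.04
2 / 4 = 1 / 2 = 0.50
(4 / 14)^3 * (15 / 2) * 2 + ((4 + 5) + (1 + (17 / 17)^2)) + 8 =6637 / 343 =19.35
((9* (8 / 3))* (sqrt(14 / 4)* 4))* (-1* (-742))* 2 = 71232* sqrt(14) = 266525.74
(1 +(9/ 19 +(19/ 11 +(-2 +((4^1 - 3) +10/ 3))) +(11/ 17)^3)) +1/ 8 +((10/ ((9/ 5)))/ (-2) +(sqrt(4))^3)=824508073/ 73930824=11.15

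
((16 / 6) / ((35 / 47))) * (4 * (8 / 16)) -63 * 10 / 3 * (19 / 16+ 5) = -1085459 / 840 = -1292.21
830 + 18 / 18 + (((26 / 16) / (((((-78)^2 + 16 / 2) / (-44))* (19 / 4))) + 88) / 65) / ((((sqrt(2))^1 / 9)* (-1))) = 831 - 45834921* sqrt(2) / 7523620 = 822.38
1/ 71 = 0.01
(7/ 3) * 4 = 28/ 3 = 9.33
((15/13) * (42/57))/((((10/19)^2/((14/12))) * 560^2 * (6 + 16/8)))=19/13312000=0.00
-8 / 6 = -4 / 3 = -1.33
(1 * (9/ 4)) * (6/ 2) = 27/ 4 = 6.75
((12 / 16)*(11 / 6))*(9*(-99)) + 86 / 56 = -68521 / 56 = -1223.59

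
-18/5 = -3.60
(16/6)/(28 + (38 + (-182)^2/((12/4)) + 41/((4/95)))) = 32/144973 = 0.00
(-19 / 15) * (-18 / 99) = 38 / 165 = 0.23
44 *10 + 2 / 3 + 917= 4073 / 3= 1357.67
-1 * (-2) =2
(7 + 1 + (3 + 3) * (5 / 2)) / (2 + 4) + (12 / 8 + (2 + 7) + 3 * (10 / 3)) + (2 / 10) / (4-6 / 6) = 122 / 5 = 24.40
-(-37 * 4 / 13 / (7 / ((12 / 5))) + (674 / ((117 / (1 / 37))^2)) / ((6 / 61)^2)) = 46039804981 / 11806351830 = 3.90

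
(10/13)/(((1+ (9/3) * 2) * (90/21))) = 1/39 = 0.03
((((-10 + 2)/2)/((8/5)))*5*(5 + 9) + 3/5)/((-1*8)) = 109/5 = 21.80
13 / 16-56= -883 / 16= -55.19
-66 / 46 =-33 / 23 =-1.43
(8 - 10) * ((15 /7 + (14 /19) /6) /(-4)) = 452 /399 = 1.13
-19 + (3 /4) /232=-17629 /928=-19.00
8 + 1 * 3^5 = 251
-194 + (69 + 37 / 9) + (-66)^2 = 38116 / 9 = 4235.11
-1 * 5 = -5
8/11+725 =725.73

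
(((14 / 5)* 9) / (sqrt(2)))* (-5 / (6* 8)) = -21* sqrt(2) / 16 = -1.86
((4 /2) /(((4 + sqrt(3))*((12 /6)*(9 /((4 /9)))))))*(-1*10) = -160 /1053 + 40*sqrt(3) /1053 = -0.09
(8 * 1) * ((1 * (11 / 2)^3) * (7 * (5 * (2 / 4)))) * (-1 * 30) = -698775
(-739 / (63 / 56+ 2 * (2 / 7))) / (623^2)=-5912 / 5267465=-0.00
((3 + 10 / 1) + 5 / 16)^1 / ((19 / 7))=1491 / 304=4.90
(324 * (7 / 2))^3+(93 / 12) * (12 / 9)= 4374822343 / 3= 1458274114.33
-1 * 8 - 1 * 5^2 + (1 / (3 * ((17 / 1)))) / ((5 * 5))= -42074 / 1275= -33.00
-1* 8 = -8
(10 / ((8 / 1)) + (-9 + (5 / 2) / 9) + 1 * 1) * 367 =-85511 / 36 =-2375.31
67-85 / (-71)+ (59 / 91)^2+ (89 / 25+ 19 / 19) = 1075620239 / 14698775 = 73.18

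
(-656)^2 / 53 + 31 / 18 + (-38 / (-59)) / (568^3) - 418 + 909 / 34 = 338855142349310423 / 43836343716096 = 7730.00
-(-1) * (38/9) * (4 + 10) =532/9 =59.11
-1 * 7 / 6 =-7 / 6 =-1.17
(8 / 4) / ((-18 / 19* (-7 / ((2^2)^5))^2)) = -19922944 / 441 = -45176.74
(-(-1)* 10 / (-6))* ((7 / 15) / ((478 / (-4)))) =14 / 2151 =0.01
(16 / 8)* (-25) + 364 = 314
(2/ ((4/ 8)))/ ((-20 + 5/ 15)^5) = -972/ 714924299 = -0.00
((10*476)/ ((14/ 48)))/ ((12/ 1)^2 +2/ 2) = 3264/ 29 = 112.55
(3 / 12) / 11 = 1 / 44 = 0.02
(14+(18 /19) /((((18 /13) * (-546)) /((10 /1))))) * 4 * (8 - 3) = 111620 /399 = 279.75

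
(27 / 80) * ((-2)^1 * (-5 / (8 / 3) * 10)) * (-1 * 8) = -405 / 4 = -101.25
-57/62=-0.92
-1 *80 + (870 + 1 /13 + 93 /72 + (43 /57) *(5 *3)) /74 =-29861207 /438672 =-68.07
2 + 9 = 11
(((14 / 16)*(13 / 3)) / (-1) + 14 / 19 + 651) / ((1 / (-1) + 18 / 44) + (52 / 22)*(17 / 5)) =87.03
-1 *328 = -328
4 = 4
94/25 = 3.76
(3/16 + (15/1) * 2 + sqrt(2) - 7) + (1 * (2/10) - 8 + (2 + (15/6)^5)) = sqrt(2) + 18407/160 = 116.46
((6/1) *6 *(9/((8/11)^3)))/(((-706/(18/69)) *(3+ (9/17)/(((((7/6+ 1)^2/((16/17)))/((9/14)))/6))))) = -36859179357/403786318976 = -0.09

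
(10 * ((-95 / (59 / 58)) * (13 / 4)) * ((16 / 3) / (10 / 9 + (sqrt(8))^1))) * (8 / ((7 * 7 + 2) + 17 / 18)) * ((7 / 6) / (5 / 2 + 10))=57762432 / 1511521 - 519861888 * sqrt(2) / 7557605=-59.06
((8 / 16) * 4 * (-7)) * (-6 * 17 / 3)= 476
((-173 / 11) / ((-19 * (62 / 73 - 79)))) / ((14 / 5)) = -12629 / 3338566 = -0.00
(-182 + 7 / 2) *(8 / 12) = -119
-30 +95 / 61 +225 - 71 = 7659 / 61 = 125.56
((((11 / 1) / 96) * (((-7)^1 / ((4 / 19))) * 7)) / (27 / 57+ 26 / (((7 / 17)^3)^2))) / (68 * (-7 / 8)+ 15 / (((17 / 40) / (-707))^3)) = 1460630099999 / 20175718721925337177151424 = 0.00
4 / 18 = 2 / 9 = 0.22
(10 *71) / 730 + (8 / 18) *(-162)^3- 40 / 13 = -1793202029 / 949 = -1889570.10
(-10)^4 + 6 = 10006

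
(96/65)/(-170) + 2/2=5477/5525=0.99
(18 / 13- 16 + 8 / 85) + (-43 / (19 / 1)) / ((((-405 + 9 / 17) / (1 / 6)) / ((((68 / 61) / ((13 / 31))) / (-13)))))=-2493597800893 / 171718146990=-14.52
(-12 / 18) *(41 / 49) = -82 / 147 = -0.56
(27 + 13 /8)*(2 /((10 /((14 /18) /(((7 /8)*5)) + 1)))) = 12137 /1800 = 6.74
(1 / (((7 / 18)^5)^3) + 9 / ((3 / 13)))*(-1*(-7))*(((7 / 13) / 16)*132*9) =2003807254098774824073 / 5038228541164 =397720595.19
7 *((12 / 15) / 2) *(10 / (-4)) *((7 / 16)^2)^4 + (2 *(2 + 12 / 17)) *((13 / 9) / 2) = 2562216341137 / 657129996288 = 3.90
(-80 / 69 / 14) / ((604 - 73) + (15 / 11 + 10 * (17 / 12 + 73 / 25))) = -4400 / 30588551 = -0.00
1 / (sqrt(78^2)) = 1 / 78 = 0.01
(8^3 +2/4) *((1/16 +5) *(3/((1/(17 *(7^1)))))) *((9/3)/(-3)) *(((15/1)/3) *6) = -444598875/16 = -27787429.69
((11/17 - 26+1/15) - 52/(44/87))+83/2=-485851/5610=-86.60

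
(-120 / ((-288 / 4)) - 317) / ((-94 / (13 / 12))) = 6149 / 1692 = 3.63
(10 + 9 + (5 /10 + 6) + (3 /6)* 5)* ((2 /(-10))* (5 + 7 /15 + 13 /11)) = -30716 /825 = -37.23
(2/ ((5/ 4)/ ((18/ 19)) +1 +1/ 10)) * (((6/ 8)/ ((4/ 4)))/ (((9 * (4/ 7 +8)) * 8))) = 7/ 6968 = 0.00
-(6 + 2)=-8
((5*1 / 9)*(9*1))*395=1975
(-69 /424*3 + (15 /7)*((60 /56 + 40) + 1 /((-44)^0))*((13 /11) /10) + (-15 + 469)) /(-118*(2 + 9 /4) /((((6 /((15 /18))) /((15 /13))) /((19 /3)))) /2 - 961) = -24822415098 /65001837439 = -0.38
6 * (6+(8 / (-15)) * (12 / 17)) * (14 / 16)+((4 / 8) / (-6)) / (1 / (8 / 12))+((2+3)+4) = 29428 / 765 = 38.47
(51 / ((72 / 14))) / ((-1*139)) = -119 / 1668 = -0.07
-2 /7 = -0.29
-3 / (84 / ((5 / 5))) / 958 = -1 / 26824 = -0.00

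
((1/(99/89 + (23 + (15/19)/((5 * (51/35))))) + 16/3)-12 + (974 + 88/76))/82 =11.81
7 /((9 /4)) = 28 /9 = 3.11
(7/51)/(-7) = -0.02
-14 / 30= -0.47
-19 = -19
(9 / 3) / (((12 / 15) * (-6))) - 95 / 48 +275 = 13075 / 48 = 272.40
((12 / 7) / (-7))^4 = 20736 / 5764801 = 0.00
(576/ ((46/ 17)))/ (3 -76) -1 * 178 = -303758/ 1679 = -180.92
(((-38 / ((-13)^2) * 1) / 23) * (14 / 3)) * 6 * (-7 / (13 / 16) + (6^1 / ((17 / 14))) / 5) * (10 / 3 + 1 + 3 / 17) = 17934784 / 1904799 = 9.42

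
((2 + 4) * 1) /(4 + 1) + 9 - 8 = 11 /5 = 2.20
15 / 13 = 1.15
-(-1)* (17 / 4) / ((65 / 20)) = 17 / 13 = 1.31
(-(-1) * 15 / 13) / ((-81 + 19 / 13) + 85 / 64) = -960 / 65071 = -0.01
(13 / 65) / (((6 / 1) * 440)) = 1 / 13200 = 0.00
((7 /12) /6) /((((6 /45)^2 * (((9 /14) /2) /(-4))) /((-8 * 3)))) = 4900 /3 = 1633.33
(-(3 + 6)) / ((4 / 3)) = -27 / 4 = -6.75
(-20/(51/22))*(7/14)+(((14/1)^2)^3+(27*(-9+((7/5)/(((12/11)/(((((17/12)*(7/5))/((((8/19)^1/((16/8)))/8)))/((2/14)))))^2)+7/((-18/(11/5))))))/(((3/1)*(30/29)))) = 381080255451259/36720000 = 10378002.60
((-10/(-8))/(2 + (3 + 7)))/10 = 1/96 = 0.01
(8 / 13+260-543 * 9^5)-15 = -416823698 / 13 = -32063361.38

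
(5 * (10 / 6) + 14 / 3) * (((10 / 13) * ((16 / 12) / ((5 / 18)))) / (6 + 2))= 6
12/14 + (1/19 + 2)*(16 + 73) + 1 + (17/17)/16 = 392837/2128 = 184.60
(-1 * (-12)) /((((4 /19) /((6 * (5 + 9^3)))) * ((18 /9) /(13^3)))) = 275754258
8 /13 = 0.62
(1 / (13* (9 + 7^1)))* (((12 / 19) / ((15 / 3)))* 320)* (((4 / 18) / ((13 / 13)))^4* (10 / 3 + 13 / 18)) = 9344 / 4861701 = 0.00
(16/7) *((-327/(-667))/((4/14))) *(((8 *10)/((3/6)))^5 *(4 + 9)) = 3565997260800000/667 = 5346322729835.08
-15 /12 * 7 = -35 /4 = -8.75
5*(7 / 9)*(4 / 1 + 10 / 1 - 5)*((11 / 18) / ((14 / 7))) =385 / 36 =10.69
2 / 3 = 0.67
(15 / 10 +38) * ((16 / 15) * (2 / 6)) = 632 / 45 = 14.04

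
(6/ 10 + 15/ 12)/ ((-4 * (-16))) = 37/ 1280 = 0.03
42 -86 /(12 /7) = -49 /6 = -8.17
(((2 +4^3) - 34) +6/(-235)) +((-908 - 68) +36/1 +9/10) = -426349/470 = -907.13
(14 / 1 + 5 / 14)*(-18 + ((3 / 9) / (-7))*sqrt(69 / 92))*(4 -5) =67*sqrt(3) / 196 + 1809 / 7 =259.02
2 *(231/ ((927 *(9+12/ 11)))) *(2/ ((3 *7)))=484/ 102897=0.00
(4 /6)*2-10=-26 /3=-8.67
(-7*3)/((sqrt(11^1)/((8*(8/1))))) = -1344*sqrt(11)/11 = -405.23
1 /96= 0.01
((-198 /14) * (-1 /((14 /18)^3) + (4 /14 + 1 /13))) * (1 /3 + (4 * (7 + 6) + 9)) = 47725920 /31213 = 1529.04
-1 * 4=-4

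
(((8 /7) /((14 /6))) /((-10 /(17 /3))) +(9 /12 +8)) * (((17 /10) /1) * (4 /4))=14.40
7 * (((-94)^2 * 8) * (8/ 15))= 3958528/ 15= 263901.87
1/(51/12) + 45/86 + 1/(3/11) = 19409/4386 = 4.43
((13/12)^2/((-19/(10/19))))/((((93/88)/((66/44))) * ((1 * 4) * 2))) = -9295/1611504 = -0.01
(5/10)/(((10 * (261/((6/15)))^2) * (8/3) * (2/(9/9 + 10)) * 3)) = 11/136242000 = 0.00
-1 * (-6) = 6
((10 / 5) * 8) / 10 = 1.60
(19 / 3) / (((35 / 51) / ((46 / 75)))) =14858 / 2625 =5.66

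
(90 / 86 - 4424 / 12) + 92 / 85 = -4019087 / 10965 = -366.54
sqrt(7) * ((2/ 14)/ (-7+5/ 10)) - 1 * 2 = -2 - 2 * sqrt(7)/ 91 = -2.06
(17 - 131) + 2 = -112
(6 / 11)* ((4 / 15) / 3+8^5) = 2949128 / 165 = 17873.50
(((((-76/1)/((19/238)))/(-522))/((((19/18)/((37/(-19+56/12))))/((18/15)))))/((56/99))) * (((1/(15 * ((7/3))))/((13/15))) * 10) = -6725268/2156063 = -3.12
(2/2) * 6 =6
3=3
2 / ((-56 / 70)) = -5 / 2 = -2.50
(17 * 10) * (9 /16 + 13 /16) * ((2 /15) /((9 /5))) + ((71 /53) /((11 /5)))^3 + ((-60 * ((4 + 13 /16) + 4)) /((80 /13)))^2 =7400.11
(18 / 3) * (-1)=-6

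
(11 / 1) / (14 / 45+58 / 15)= 495 / 188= 2.63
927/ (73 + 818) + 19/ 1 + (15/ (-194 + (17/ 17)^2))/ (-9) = 383077/ 19107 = 20.05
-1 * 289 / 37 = -289 / 37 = -7.81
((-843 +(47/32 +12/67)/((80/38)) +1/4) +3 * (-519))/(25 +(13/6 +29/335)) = -617206299/7011712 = -88.03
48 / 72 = 2 / 3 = 0.67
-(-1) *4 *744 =2976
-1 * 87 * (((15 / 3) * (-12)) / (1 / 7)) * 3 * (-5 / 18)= -30450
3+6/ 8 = 15/ 4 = 3.75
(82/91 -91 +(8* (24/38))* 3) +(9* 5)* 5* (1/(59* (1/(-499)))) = -201768282/102011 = -1977.91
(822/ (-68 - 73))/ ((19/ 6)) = -1644/ 893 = -1.84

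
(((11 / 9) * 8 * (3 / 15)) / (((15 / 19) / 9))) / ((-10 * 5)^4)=209 / 58593750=0.00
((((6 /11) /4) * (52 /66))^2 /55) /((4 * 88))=169 /283449760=0.00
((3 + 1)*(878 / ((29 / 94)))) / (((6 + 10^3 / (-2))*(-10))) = 2.30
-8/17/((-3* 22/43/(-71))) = -12212/561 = -21.77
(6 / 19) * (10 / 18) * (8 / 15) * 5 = 80 / 171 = 0.47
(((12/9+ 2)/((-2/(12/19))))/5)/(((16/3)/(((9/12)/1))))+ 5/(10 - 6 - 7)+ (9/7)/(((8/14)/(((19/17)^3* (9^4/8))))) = 23070773365/8961312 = 2574.49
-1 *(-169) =169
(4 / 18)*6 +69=211 / 3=70.33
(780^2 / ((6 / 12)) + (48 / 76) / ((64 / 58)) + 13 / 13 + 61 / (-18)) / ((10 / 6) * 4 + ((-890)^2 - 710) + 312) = 1664579915 / 1083057456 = 1.54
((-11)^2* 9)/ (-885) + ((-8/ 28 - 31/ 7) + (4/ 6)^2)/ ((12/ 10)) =-533989/ 111510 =-4.79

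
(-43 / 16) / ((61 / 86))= -1849 / 488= -3.79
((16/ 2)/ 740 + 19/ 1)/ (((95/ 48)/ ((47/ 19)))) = 7934352/ 333925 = 23.76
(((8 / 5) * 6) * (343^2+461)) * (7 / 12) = 661416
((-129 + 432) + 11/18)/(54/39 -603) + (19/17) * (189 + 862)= 2809988117/2393226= 1174.14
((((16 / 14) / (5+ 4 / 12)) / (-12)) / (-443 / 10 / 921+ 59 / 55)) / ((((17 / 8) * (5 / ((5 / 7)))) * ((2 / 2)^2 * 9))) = -6754 / 51881739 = -0.00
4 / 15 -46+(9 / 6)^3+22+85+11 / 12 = 7867 / 120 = 65.56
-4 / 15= -0.27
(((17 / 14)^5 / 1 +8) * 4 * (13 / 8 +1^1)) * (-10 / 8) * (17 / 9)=-162136055 / 614656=-263.78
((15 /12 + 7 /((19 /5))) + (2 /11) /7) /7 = 18247 /40964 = 0.45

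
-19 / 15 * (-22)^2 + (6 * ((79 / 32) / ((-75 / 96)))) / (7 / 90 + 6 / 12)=-125947 / 195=-645.88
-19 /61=-0.31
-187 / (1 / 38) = -7106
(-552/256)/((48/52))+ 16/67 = -17985/8576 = -2.10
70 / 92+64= 2979 / 46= 64.76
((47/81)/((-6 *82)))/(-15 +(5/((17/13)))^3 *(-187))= 13583/120560668920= 0.00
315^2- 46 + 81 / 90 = 991799 / 10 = 99179.90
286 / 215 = 1.33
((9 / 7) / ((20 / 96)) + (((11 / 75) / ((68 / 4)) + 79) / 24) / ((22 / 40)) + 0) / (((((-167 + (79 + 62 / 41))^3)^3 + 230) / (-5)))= 117219756373626523972 / 522156563813717431796880088114554153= 0.00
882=882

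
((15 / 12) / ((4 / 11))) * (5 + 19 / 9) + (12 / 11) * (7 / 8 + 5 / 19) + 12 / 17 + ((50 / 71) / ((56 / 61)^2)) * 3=28.90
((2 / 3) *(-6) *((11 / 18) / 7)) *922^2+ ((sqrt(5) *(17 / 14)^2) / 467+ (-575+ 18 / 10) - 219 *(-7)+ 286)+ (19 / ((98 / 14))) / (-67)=-6238827326 / 21105+ 289 *sqrt(5) / 91532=-295608.96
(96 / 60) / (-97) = -8 / 485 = -0.02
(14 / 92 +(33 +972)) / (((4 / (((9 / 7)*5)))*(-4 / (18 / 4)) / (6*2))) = -56177955 / 2576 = -21808.21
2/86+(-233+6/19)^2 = 840445724/15523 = 54141.97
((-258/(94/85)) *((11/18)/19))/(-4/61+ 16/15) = -12262525/1635976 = -7.50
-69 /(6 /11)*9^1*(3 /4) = -6831 /8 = -853.88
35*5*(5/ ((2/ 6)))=2625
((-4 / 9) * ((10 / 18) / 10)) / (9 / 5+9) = -5 / 2187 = -0.00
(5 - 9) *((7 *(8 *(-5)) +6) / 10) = 548 / 5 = 109.60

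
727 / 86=8.45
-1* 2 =-2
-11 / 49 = -0.22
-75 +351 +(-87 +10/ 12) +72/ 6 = 1211/ 6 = 201.83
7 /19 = 0.37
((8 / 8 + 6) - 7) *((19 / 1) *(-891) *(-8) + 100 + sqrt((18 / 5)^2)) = 0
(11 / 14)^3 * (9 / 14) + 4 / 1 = 165643 / 38416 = 4.31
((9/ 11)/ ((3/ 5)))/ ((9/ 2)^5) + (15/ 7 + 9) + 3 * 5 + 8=34.14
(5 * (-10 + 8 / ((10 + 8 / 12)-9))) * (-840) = 21840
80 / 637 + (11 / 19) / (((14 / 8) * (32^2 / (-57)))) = 17477 / 163072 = 0.11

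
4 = 4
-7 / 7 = -1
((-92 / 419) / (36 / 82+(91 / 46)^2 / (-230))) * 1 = -1835756960 / 3528281261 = -0.52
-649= -649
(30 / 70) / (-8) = -3 / 56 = -0.05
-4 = -4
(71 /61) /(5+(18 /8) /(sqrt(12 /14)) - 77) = -18176 /1123071 - 284 * sqrt(42) /3369213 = -0.02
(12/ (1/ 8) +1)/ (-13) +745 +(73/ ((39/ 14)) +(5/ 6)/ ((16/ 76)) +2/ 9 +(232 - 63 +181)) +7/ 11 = 11516699/ 10296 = 1118.56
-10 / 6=-5 / 3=-1.67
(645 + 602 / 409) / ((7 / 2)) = 528814 / 2863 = 184.71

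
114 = 114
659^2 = 434281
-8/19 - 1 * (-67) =1265/19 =66.58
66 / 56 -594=-16599 / 28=-592.82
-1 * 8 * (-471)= 3768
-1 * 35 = -35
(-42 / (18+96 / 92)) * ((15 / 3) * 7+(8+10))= -8533 / 73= -116.89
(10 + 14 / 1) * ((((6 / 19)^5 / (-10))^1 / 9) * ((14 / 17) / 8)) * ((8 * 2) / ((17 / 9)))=-2612736 / 3577963055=-0.00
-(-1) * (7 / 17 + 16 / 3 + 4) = 497 / 51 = 9.75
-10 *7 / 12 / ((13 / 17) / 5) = -2975 / 78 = -38.14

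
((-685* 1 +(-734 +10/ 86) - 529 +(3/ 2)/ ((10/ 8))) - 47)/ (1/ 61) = -26147162/ 215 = -121614.71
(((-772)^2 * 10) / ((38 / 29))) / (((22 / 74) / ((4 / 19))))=3220805.00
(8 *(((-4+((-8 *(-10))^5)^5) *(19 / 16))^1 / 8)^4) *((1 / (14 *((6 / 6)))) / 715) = 10369865838745568798773051193718694192437047364050603400328175633145850200482822264127559268880736269707304553501217591218423537087570097104437166118206875597288473886720000000000000000000130321 / 1312030720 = 7903676095896267427925050000000000000000000000000000000000000000000000000000000000000000000000000000000000000000000000000000000000000000000000000000000000000000000000000000000000000000.00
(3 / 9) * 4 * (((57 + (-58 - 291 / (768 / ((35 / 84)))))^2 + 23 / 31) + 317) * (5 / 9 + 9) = 4013984731117 / 987365376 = 4065.35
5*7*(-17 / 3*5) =-2975 / 3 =-991.67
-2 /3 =-0.67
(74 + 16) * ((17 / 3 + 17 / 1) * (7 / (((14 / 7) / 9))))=64260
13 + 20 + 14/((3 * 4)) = 205/6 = 34.17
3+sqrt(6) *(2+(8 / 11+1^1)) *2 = 3+82 *sqrt(6) / 11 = 21.26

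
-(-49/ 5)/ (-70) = -7/ 50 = -0.14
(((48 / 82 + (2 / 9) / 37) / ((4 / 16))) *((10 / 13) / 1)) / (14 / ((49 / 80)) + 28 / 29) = 0.08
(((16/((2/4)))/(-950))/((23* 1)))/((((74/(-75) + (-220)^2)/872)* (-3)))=6976/793138831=0.00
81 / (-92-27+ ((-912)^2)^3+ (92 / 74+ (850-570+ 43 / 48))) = 143856 / 1021908452667644210119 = 0.00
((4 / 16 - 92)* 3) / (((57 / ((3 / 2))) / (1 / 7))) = -1101 / 1064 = -1.03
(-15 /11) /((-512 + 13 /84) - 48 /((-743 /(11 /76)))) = 17787420 /6676442597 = 0.00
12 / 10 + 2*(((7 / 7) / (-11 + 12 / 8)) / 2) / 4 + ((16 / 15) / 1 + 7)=9.24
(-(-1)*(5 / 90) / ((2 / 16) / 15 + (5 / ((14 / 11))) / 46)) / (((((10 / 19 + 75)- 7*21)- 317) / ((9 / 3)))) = -61180 / 13366991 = -0.00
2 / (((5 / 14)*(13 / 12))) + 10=15.17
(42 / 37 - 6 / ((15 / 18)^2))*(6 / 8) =-10413 / 1850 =-5.63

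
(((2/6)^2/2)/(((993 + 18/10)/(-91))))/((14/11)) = -715/179064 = -0.00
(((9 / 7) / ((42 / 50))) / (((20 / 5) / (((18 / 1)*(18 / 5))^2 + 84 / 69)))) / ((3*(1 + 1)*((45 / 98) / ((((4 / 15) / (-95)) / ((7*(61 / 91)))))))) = -31396924 / 89967375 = -0.35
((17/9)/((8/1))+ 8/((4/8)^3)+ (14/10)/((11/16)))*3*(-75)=-1312195/88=-14911.31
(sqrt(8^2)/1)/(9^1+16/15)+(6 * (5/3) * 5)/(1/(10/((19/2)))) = 53.43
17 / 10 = 1.70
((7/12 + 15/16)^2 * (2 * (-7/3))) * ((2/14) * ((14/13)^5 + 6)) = -7368893239/641594304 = -11.49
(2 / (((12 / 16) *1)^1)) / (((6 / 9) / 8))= 32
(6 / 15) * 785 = 314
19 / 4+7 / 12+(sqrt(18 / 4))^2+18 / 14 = 467 / 42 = 11.12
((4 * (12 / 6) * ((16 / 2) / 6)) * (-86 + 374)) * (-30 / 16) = -5760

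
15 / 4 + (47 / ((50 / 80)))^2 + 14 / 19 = 10753101 / 1900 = 5659.53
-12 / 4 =-3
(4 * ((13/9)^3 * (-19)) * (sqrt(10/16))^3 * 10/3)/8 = -1043575 * sqrt(10)/69984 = -47.15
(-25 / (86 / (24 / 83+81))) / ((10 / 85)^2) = -48747075 / 28552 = -1707.31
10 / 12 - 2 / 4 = 1 / 3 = 0.33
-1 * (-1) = 1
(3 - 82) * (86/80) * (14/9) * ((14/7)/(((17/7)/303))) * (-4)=33623506/255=131856.89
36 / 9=4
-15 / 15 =-1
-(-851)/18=851/18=47.28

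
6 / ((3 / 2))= 4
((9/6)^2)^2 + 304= 4945/16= 309.06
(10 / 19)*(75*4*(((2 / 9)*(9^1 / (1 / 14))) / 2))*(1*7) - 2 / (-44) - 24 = 6457987 / 418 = 15449.73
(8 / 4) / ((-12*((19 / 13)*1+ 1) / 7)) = -0.47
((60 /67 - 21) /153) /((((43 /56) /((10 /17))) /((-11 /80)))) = 34573 /2497827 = 0.01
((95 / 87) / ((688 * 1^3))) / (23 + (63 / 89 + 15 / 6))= 1691 / 27922824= 0.00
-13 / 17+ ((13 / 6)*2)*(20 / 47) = 2587 / 2397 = 1.08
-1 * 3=-3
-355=-355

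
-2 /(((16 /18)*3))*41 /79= -123 /316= -0.39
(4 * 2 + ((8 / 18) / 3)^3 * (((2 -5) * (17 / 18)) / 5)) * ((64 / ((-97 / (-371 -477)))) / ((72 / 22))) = 352436615168 / 257748885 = 1367.36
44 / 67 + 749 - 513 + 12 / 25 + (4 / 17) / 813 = 5489763184 / 23150175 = 237.14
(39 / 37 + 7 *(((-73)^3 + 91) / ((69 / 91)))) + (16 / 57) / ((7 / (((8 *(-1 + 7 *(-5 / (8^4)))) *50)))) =-6502200117003 / 1810928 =-3590534.86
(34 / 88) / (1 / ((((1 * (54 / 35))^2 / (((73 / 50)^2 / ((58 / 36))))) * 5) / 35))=1996650 / 20106317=0.10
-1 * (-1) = 1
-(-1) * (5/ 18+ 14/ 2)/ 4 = 131/ 72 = 1.82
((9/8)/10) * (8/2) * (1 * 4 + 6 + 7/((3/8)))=129/10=12.90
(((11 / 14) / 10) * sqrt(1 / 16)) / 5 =11 / 2800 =0.00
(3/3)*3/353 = 3/353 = 0.01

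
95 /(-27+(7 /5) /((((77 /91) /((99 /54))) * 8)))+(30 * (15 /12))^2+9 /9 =35872481 /25556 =1403.68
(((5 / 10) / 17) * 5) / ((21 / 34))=5 / 21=0.24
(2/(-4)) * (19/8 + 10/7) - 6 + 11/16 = -101/14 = -7.21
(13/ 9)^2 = 169/ 81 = 2.09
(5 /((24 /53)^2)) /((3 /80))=70225 /108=650.23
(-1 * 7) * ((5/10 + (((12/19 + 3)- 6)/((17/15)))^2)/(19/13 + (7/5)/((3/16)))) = -1386265335/363273578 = -3.82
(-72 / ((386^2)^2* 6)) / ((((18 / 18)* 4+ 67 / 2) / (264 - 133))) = -131 / 69374400050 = -0.00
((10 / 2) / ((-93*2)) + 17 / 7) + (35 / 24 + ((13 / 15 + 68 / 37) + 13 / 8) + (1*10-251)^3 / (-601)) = 6745536845563 / 289525740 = 23298.57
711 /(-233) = -711 /233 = -3.05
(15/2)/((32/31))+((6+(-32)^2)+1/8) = 1037.39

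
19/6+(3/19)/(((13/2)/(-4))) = 4549/1482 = 3.07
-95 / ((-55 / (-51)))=-969 / 11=-88.09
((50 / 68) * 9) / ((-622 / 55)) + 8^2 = 63.41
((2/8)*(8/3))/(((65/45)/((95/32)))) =285/208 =1.37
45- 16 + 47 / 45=1352 / 45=30.04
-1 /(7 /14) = -2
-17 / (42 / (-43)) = 731 / 42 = 17.40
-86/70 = -43/35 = -1.23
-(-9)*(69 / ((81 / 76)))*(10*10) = 174800 / 3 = 58266.67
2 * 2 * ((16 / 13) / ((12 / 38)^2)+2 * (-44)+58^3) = 91277008 / 117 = 780145.37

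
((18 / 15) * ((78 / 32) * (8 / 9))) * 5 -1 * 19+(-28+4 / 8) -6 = -79 / 2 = -39.50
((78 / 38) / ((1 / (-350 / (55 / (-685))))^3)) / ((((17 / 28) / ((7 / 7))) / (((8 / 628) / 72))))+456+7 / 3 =10032547956093875 / 202489023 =49546132.46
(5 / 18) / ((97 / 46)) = 115 / 873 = 0.13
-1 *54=-54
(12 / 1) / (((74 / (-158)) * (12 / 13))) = -1027 / 37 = -27.76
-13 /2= -6.50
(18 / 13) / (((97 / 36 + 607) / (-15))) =-9720 / 285337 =-0.03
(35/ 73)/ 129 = 35/ 9417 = 0.00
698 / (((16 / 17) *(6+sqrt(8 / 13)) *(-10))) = -10.93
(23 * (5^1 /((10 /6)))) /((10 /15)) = 207 /2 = 103.50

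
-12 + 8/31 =-364/31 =-11.74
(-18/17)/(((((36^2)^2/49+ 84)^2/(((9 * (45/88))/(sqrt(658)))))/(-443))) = 61539345 * sqrt(658)/22147916313711232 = 0.00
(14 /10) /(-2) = -7 /10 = -0.70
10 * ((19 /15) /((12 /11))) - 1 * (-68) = 1433 /18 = 79.61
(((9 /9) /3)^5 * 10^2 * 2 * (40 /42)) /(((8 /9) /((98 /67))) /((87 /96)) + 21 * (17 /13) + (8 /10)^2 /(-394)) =51988300000 /1865728717389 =0.03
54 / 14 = 3.86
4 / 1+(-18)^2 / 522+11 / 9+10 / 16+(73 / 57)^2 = 2037211 / 251256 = 8.11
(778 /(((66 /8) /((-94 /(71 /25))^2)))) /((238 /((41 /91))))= 352313410000 /1801436637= 195.57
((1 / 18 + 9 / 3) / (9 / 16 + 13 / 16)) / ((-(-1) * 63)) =20 / 567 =0.04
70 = 70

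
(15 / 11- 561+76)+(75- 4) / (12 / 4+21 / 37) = -61213 / 132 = -463.73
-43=-43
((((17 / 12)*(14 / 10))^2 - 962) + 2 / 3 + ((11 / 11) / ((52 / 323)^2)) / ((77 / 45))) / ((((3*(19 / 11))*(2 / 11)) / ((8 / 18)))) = -240871302001 / 546191100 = -441.00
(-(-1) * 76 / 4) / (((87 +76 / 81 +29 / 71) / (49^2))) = 262354869 / 508082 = 516.36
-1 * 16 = -16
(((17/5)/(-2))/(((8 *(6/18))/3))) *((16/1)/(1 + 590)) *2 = -0.10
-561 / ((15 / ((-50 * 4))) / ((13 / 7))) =13891.43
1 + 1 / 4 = 5 / 4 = 1.25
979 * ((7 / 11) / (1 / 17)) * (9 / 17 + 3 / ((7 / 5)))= 28302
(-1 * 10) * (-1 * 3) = 30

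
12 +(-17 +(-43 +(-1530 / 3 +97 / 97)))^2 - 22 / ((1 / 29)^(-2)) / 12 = 1633758547 / 5046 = 323773.00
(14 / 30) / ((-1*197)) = -7 / 2955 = -0.00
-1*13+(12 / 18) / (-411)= -16031 / 1233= -13.00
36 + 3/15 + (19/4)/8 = 5887/160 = 36.79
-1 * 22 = -22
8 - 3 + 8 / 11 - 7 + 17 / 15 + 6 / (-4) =-541 / 330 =-1.64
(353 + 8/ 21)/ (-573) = -0.62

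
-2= -2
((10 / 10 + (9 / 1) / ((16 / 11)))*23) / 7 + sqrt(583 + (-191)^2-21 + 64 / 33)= 2645 / 112 + sqrt(40341939) / 33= 216.09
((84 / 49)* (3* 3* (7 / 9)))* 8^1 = 96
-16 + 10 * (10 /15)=-28 /3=-9.33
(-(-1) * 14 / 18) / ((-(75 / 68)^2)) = -32368 / 50625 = -0.64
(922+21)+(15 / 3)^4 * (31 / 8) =26919 / 8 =3364.88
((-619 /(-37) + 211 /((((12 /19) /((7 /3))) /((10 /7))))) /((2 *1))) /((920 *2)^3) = 752807 /8297699328000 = 0.00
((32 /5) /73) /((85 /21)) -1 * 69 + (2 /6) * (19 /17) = -6385484 /93075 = -68.61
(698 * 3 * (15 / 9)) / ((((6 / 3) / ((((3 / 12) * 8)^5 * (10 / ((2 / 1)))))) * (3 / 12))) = 1116800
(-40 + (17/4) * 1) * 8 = -286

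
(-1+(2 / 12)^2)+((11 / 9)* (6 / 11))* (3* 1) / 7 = -173 / 252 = -0.69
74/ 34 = 37/ 17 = 2.18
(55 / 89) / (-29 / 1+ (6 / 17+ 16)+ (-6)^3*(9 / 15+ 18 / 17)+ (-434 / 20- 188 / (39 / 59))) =-364650 / 399514681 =-0.00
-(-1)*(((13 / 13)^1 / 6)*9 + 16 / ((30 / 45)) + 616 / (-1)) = -590.50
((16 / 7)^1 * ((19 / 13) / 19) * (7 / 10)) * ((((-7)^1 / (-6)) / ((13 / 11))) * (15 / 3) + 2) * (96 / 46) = 34624 / 19435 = 1.78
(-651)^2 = 423801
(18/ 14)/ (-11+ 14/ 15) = -135/ 1057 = -0.13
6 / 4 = 3 / 2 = 1.50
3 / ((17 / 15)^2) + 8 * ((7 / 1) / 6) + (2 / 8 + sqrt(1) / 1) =44803 / 3468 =12.92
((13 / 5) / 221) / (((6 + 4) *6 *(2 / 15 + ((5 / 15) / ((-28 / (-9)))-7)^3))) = -5488 / 9162315835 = -0.00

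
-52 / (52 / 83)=-83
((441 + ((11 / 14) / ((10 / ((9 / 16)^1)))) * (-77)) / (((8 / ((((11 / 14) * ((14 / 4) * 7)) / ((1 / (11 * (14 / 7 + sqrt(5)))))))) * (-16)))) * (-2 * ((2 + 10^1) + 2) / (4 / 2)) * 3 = 2490731397 / 40960 + 2490731397 * sqrt(5) / 81920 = 128795.26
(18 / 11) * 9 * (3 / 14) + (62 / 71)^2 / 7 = 1267247 / 388157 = 3.26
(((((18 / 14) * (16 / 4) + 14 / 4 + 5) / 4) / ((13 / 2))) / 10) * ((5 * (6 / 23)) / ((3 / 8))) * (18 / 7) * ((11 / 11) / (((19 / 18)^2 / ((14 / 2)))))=2227824 / 755573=2.95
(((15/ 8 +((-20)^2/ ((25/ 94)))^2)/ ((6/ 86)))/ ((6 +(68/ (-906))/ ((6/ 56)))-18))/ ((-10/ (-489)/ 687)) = -118418150349130671/ 1380800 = -85760537622.49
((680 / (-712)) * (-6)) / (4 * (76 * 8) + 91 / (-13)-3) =255 / 107779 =0.00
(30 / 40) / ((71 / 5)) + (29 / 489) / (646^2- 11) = 3060940411 / 57953649180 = 0.05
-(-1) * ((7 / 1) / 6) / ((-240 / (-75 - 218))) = 2051 / 1440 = 1.42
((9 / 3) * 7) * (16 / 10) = 168 / 5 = 33.60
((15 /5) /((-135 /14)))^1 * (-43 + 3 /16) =959 /72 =13.32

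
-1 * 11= -11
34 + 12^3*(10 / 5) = 3490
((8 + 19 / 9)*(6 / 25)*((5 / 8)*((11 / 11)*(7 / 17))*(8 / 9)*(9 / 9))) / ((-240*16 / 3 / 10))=-637 / 146880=-0.00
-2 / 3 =-0.67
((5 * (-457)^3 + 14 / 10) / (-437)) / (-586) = -1193049909 / 640205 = -1863.54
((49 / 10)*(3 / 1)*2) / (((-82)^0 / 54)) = 7938 / 5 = 1587.60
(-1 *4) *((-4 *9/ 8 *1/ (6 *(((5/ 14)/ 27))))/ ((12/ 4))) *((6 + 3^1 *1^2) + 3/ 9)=3528/ 5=705.60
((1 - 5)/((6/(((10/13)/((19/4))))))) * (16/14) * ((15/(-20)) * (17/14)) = 1360/12103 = 0.11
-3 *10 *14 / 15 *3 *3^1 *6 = -1512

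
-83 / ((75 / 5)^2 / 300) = -332 / 3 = -110.67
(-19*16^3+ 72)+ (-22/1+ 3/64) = -4977533/64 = -77773.95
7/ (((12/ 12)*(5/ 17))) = 119/ 5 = 23.80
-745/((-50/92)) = 6854/5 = 1370.80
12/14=6/7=0.86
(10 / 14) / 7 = 5 / 49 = 0.10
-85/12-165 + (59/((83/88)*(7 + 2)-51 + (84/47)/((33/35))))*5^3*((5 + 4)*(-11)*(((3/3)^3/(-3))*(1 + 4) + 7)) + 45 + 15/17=3281214310685/34269348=95747.79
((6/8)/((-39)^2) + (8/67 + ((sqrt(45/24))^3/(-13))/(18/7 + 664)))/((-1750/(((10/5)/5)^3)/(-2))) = 32582/3715359375 -3 * sqrt(30)/758225000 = 0.00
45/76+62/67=7727/5092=1.52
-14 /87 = -0.16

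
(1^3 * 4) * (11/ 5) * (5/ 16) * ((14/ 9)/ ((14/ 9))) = 11/ 4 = 2.75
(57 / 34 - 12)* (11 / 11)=-10.32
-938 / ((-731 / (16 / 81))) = 15008 / 59211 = 0.25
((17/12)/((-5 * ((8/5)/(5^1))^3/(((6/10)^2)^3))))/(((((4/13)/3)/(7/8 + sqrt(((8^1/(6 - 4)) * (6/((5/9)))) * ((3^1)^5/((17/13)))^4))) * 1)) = -283720938111 * sqrt(30)/1740800 - 1127763/327680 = -892698.51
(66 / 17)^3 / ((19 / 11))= 3162456 / 93347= 33.88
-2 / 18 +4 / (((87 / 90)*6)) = 151 / 261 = 0.58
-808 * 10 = -8080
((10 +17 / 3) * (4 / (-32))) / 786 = -47 / 18864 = -0.00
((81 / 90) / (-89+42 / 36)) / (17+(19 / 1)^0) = -3 / 5270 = -0.00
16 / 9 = 1.78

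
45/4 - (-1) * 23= 137/4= 34.25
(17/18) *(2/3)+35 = 962/27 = 35.63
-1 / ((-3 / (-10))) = -10 / 3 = -3.33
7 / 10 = 0.70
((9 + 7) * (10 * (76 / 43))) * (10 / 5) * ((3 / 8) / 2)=4560 / 43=106.05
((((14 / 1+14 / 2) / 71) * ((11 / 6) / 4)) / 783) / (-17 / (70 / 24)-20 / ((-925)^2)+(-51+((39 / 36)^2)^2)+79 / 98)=-61982844000 / 19563302533583929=-0.00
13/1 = 13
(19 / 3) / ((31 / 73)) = 1387 / 93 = 14.91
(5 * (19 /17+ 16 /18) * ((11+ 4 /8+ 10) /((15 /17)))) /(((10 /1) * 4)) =13201 /2160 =6.11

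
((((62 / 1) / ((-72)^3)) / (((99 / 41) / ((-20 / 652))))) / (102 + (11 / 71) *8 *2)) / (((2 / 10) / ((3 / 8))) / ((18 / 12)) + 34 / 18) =2256025 / 250700953637376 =0.00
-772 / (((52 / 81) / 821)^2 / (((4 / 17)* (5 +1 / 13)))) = -56332314666738 / 37349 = -1508268351.68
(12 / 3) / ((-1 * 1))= -4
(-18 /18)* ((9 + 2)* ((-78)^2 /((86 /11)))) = -8560.05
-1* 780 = -780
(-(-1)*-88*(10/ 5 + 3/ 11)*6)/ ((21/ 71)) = -28400/ 7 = -4057.14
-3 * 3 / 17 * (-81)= 729 / 17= 42.88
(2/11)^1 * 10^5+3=200033/11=18184.82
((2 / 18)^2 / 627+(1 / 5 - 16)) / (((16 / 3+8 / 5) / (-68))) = 34103428 / 220077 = 154.96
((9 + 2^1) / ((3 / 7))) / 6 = 77 / 18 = 4.28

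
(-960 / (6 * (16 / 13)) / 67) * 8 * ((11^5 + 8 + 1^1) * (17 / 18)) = -1423770400 / 603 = -2361144.94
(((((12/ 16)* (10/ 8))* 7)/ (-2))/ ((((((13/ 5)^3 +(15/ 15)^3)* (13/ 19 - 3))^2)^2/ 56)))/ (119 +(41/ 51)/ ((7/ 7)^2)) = -0.00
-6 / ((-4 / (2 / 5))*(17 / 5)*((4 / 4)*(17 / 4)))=12 / 289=0.04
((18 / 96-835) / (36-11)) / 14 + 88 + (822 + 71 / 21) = 15304729 / 16800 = 911.00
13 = 13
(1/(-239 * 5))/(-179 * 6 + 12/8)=2/2563275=0.00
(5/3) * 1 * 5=25/3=8.33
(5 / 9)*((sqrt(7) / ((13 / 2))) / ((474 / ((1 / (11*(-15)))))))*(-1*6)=2*sqrt(7) / 305019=0.00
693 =693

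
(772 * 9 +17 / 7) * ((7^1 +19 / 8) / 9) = 1216325 / 168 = 7240.03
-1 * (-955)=955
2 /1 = 2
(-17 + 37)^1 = 20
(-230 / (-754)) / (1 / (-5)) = -575 / 377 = -1.53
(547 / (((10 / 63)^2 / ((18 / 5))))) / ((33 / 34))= 110723193 / 1375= 80525.96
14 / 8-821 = -3277 / 4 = -819.25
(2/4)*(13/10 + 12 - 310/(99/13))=-27133/1980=-13.70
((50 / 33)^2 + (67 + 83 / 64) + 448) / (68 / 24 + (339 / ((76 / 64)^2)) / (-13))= -169622980111 / 5121761568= -33.12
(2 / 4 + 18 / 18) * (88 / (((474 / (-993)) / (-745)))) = 16275270 / 79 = 206016.08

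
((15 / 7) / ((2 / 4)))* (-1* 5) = -150 / 7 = -21.43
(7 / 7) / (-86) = -1 / 86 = -0.01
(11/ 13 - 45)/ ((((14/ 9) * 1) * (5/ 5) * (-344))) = 369/ 4472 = 0.08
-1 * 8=-8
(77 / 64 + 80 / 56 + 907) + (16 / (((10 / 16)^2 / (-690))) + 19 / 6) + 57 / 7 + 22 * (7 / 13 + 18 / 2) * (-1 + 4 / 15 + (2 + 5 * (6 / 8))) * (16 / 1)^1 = -917088463 / 87360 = -10497.81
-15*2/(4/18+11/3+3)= -135/31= -4.35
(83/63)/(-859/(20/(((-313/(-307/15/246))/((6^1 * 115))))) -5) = -11721260/2127934683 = -0.01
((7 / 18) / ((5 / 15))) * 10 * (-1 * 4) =-140 / 3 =-46.67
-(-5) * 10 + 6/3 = 52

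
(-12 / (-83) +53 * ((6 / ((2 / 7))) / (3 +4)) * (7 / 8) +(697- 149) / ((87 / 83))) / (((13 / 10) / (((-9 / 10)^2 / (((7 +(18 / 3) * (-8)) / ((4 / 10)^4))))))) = -1032660927 / 4009159375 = -0.26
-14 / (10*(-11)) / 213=7 / 11715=0.00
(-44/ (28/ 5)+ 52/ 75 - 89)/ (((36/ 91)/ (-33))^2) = -3613358749/ 5400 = -669140.51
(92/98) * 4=184/49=3.76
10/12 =0.83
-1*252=-252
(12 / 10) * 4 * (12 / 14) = 144 / 35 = 4.11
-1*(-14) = 14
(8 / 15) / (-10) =-4 / 75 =-0.05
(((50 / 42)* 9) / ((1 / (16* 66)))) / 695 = 15840 / 973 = 16.28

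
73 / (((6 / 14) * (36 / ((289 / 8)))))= 147679 / 864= 170.92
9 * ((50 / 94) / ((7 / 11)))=7.52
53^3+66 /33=148879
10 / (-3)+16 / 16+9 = 20 / 3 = 6.67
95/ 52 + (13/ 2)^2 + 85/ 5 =794/ 13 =61.08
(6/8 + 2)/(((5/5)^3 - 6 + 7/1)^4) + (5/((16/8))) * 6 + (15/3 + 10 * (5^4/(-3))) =-396127/192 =-2063.16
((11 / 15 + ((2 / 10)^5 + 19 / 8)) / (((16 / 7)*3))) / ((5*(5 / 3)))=1632043 / 30000000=0.05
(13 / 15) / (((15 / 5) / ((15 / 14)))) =13 / 42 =0.31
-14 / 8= -7 / 4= -1.75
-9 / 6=-3 / 2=-1.50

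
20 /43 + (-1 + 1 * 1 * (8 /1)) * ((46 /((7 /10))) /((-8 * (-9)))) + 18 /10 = 33491 /3870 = 8.65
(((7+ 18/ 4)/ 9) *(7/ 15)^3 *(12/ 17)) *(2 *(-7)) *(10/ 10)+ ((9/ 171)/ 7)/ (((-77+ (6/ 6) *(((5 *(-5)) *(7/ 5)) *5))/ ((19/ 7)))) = -303082949/ 236155500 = -1.28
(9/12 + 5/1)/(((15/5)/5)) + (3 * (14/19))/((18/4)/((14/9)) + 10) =802897/82308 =9.75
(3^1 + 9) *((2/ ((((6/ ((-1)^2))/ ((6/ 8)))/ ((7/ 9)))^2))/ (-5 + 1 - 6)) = -49/ 2160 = -0.02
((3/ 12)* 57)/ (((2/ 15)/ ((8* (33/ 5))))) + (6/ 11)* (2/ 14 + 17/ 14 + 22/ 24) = 869213/ 154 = 5644.24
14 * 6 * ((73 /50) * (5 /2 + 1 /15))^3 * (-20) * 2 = -176809.77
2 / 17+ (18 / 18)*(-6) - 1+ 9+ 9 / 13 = 2.81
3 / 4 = 0.75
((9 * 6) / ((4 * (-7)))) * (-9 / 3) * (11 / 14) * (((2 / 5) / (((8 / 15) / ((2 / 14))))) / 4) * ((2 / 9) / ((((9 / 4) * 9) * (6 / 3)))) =11 / 16464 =0.00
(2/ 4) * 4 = 2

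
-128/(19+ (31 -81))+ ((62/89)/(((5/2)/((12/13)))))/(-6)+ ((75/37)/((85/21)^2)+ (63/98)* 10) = 142804347402/13423404085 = 10.64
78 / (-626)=-39 / 313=-0.12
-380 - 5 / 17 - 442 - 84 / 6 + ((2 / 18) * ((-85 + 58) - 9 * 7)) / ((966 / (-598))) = -296347 / 357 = -830.10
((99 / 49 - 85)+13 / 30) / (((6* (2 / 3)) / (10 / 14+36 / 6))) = -5703121 / 41160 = -138.56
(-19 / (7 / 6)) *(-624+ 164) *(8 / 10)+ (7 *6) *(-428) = -83880 / 7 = -11982.86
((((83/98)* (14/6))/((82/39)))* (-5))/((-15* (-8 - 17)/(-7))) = 1079/12300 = 0.09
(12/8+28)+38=135/2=67.50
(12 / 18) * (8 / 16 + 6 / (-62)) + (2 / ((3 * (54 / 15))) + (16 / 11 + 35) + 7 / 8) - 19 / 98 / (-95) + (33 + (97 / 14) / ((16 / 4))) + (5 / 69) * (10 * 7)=16101965797 / 207525780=77.59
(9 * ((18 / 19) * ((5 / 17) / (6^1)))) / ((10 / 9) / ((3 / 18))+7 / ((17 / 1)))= 405 / 6859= 0.06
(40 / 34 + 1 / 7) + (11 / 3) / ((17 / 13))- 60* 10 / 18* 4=-15376 / 119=-129.21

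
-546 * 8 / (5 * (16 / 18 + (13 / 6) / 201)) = -752544 / 775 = -971.02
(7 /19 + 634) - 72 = 10685 /19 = 562.37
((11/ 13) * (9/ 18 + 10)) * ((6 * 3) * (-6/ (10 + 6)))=-6237/ 104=-59.97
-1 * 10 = -10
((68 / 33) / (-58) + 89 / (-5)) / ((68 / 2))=-85343 / 162690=-0.52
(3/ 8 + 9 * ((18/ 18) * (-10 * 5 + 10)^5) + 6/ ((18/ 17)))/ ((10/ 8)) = -4423679971/ 6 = -737279995.17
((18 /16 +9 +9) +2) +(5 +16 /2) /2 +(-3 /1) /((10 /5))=209 /8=26.12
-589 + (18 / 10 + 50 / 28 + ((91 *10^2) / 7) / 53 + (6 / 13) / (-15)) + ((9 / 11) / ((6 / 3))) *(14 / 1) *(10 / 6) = -58503803 / 106106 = -551.37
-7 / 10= -0.70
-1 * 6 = -6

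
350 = 350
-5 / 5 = -1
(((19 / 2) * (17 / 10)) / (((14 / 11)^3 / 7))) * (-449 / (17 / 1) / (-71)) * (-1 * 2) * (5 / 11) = -1032251 / 55664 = -18.54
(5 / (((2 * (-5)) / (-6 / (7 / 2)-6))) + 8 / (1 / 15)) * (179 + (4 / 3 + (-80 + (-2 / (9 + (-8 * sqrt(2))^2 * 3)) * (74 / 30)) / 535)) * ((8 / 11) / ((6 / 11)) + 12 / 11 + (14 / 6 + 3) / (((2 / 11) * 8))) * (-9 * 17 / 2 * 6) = -62392379.26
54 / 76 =27 / 38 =0.71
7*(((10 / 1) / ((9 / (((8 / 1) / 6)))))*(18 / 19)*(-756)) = -7427.37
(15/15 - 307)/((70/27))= -4131/35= -118.03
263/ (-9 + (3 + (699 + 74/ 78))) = 10257/ 27064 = 0.38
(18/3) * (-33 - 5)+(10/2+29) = -194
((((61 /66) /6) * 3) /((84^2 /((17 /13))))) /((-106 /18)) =-0.00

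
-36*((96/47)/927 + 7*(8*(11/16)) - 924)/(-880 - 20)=-25720169/726150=-35.42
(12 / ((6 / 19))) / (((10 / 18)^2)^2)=398.91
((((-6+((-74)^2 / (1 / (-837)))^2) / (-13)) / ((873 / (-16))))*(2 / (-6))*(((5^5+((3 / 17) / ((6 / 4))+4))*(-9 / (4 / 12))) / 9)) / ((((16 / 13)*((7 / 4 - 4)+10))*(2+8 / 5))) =3725009231855509700 / 1380213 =2698865488048.23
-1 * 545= -545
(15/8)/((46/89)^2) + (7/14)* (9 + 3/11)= 2170293/186208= 11.66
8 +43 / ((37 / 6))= 554 / 37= 14.97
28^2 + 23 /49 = 38439 /49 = 784.47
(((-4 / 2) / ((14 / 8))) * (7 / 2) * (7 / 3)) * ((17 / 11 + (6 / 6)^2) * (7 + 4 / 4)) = -6272 / 33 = -190.06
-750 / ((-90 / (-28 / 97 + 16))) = 12700 / 97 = 130.93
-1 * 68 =-68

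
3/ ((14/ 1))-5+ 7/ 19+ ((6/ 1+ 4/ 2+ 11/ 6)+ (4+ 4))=5353/ 399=13.42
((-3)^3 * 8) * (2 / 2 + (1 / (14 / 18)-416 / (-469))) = -685.30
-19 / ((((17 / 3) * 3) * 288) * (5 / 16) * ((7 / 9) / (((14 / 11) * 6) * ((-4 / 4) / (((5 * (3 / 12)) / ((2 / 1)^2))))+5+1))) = 9633 / 32725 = 0.29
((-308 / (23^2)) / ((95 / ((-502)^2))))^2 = 6024434703341824 / 2525565025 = 2385380.95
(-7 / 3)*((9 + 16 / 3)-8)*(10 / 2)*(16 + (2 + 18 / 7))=-1520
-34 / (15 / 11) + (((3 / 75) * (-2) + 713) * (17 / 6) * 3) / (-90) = -138397 / 1500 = -92.26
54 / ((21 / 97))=1746 / 7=249.43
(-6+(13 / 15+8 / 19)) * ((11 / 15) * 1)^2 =-162503 / 64125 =-2.53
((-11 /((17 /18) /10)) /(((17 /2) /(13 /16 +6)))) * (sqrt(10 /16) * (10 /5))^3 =-269775 * sqrt(10) /2312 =-368.99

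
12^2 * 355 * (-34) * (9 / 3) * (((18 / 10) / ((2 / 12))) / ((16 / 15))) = -52794180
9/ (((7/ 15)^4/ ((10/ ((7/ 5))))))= 22781250/ 16807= 1355.46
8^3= 512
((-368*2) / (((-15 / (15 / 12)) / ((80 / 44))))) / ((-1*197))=-3680 / 6501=-0.57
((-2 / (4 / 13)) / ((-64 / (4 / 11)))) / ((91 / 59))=59 / 2464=0.02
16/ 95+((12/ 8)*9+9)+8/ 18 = 39523/ 1710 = 23.11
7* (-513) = -3591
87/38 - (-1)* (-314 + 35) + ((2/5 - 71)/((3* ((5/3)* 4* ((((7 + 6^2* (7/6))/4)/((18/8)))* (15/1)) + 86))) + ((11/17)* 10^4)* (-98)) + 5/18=-52319491526813/82471590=-634394.12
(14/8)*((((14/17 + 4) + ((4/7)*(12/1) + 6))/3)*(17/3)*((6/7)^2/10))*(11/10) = 5786/1225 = 4.72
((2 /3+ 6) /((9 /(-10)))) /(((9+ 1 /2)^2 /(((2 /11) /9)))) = -1600 /964953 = -0.00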